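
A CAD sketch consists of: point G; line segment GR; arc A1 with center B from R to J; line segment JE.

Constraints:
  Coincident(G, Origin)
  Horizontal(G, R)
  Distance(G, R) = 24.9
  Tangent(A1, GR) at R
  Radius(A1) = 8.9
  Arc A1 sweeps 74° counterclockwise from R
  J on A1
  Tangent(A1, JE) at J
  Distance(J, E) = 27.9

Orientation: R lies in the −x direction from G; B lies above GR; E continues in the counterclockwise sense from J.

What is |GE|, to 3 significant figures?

34.4

On A1, R sits at bearing -90° from B; a 74° counterclockwise sweep puts J at bearing -16°, so J = B + 8.9·(cos -16°, sin -16°) = (-16.3, 6.45). The tangent condition forces BJ to be normal to JE, so JE runs along (−sin -16°, cos -16°); with |JE| = 27.9, E = (-8.65, 33.3). Then |GE| = |E − G| = 34.4.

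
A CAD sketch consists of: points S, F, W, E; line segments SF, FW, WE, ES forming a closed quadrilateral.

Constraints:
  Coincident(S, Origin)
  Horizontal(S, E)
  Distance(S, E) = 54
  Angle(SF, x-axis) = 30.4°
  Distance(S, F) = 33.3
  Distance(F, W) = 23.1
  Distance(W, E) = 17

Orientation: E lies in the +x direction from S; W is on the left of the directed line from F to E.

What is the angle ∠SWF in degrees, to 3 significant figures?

18.0°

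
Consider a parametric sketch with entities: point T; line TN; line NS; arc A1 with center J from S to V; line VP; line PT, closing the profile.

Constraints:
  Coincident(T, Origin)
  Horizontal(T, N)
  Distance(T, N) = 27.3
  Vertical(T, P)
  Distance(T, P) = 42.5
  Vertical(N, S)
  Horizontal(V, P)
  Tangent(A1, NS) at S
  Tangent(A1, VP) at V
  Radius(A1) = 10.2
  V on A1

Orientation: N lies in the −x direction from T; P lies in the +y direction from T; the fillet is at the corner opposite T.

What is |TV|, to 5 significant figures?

45.811

The virtual corner opposite T is at (-27.300, 42.500). The tangent condition forces JS to be normal to NS and the tangent condition forces JV to be normal to VP, with radius 10.2, so the center J sits 10.2 in from both sides at J = (-17.100, 32.300). That places the tangent points at S = (-27.300, 32.300) on NS and V = (-17.100, 42.500) on VP. Then |TV| = |V − T| = 45.811.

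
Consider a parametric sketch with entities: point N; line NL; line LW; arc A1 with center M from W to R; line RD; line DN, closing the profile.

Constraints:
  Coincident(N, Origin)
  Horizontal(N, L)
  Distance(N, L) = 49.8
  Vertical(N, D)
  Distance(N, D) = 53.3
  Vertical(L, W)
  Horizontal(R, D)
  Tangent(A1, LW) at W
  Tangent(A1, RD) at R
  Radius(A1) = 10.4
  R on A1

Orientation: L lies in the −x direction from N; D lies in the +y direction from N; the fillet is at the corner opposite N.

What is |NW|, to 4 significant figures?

65.73

The virtual corner opposite N is at (-49.80, 53.30). Tangency of A1 to LW means the radius MW is perpendicular to LW and the tangent condition forces MR to be normal to RD, with radius 10.4, so the center M sits 10.4 in from both sides at M = (-39.40, 42.90). That places the tangent points at W = (-49.80, 42.90) on LW and R = (-39.40, 53.30) on RD. Then |NW| = |W − N| = 65.73.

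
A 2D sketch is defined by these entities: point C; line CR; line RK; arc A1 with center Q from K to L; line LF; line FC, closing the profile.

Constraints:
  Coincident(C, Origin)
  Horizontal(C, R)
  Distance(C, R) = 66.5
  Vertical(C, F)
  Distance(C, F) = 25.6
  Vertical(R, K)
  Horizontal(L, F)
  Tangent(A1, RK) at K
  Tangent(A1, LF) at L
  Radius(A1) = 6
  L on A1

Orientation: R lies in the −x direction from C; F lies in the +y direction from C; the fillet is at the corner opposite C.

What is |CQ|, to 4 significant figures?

63.60

C is at the origin; CR is horizontal with |CR| = 66.5 and R on the −x side, so R = (-66.50, 0.000). C and F share the same x with |CF| = 25.6 and F on the +y side, so F = (0.000, 25.60). The virtual corner opposite C is at (-66.50, 25.60). Since A1 is tangent to RK there, QK ⟂ RK and tangency of A1 to LF means the radius QL is perpendicular to LF, with radius 6.0, so the center Q sits 6.0 in from both sides at Q = (-60.50, 19.60). Then |CQ| = |Q − C| = 63.60.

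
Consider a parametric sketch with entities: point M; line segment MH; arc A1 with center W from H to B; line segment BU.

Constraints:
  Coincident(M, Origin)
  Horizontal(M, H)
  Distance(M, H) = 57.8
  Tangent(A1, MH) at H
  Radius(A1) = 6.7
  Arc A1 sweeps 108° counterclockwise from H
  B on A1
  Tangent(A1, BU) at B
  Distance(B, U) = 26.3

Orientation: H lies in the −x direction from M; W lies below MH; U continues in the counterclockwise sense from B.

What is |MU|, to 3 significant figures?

65.4

M is at the origin; MH is horizontal with |MH| = 57.8 and H on the −x side, so H = (-57.8, 0.00). The tangent condition forces WH to be normal to MH, so W = H + (0, -6.7) = (-57.8, -6.70). On A1, H sits at bearing 90° from W; a 108° counterclockwise sweep puts B at bearing 198°, so B = W + 6.7·(cos 198°, sin 198°) = (-64.2, -8.77). Since A1 is tangent to BU there, WB ⟂ BU, so BU runs along (−sin 198°, cos 198°); with |BU| = 26.3, U = (-56.0, -33.8). Then |MU| = |U − M| = 65.4.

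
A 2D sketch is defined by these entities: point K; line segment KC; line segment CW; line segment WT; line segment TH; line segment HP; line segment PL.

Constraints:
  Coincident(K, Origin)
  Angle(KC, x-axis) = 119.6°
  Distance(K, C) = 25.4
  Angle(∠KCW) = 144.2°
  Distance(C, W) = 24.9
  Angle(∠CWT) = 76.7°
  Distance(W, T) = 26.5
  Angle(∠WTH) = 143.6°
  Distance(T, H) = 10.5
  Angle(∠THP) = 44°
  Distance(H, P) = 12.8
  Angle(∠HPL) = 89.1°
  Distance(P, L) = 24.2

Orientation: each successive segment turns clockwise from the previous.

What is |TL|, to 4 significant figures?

17.59

K is at the origin; KC runs at 119.6° with length 25.4, so C = (-12.55, 22.09). ∠KCW = 144.2° gives CW at 83.80° from the x-axis; with |CW| = 24.9, W = (-9.857, 46.84). ∠CWT = 76.7° gives WT at -19.50° from the x-axis; with |WT| = 26.5, T = (15.12, 37.99). ∠WTH = 143.6° gives TH at -55.90° from the x-axis; with |TH| = 10.5, H = (21.01, 29.30). ∠THP = 44.0° gives HP at 168.1° from the x-axis; with |HP| = 12.8, P = (8.485, 31.94). ∠HPL = 89.1° gives PL at 77.20° from the x-axis; with |PL| = 24.2, L = (13.85, 55.54). Then |TL| = |L − T| = 17.59.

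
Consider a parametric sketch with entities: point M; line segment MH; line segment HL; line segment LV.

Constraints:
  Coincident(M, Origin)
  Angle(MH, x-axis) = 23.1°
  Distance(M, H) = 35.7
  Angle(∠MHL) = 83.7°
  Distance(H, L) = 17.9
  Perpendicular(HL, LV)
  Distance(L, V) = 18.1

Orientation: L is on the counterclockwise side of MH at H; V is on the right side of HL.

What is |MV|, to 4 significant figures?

55.38

M is at the origin; MH runs at 23.1° with length 35.7, so H = 35.7·(cos 23.1°, sin 23.1°) = (32.84, 14.01). ∠MHL = 83.7°, so HL runs at 23.1° + (180° − 83.7°) = 119.4° from the x-axis; with |HL| = 17.9, L = H + 17.9·(cos 119.4°, sin 119.4°) = (24.05, 29.60). The perpendicularity gives LV at right angles to HL; with |LV| = 18.1 on the right of HL, V = L + 18.1·(0.8712, 0.4909) = (39.82, 38.49). Then |MV| = |V − M| = 55.38.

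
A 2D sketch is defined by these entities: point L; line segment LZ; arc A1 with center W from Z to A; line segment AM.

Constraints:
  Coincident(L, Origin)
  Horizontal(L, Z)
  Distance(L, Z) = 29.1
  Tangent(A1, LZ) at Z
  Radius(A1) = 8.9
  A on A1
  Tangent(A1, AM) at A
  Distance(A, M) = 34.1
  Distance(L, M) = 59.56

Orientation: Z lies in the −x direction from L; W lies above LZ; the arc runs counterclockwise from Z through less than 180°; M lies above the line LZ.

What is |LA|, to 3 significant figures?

26.3

Checks: ∠(WZ, ZL) = 90.00° ✓; |WZ| = 8.900 ✓; |WA| = 8.900 ✓; ∠(WA, AM) = 90.00° ✓; |AM| = 34.10 ✓; |LM| = 59.56 ✓.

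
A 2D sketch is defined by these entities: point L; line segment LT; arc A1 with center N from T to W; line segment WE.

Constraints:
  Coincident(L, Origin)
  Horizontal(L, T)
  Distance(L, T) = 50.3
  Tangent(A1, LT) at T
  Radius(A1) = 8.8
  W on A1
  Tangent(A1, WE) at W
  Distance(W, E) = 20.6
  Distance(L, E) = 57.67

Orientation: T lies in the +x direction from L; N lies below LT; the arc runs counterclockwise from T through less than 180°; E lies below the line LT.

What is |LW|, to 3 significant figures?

43.5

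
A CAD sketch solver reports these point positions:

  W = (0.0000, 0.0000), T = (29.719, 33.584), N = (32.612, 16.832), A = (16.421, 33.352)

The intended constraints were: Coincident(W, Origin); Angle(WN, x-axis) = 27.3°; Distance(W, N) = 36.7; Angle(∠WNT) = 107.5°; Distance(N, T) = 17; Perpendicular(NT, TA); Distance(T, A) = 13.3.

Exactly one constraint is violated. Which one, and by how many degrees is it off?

Perpendicular(NT, TA) — off by 8.80°.

W = (0.00, 0.00) ✓; WN at 27.30° ✓; |WN| = 36.70 ✓; ∠WNT = 107.5° ✓; |NT| = 17.00 ✓; ∠(NT, TA) = 81.20° ✗; |TA| = 13.30 ✓.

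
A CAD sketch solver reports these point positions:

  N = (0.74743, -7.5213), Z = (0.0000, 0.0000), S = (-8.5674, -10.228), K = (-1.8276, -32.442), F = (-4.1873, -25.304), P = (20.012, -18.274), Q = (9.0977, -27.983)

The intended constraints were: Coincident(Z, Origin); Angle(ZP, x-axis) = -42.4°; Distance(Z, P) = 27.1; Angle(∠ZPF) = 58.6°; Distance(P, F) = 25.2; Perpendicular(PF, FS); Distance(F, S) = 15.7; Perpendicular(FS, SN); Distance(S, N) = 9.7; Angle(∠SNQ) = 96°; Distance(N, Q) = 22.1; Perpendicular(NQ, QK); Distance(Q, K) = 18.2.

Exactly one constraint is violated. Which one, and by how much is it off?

Distance(Q, K) = 18.2 — off by 6.40.

Z = (0.00, 0.00) ✓; ZP at -42.40° ✓; |ZP| = 27.10 ✓; ∠ZPF = 58.60° ✓; |PF| = 25.20 ✓; ∠(PF, FS) = 90.00° ✓; |FS| = 15.70 ✓; ∠(FS, SN) = 90.00° ✓; |SN| = 9.700 ✓; ∠SNQ = 96.00° ✓; |NQ| = 22.10 ✓; ∠(NQ, QK) = 90.00° ✓; |QK| = 11.80 ✗.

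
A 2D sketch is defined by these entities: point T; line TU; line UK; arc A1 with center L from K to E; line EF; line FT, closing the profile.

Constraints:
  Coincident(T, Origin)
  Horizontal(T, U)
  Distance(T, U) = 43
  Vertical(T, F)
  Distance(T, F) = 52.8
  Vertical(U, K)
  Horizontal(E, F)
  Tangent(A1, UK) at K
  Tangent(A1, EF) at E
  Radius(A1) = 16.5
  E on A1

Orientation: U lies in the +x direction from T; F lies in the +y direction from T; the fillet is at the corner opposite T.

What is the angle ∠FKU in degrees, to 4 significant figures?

111.0°

T is at the origin; T and U share the same y with |TU| = 43.0 and U on the +x side, so U = (43.00, 0.000). TF is vertical with |TF| = 52.8 and F on the +y side, so F = (0.000, 52.80). The virtual corner opposite T is at (43.00, 52.80). Tangency of A1 to UK means the radius LK is perpendicular to UK and tangency of A1 to EF means the radius LE is perpendicular to EF, with radius 16.5, so the center L sits 16.5 in from both sides at L = (26.50, 36.30). That places the tangent points at K = (43.00, 36.30) on UK and E = (26.50, 52.80) on EF. Then cos ∠FKU = KF·KU / (|KF||KU|), giving 111.0°.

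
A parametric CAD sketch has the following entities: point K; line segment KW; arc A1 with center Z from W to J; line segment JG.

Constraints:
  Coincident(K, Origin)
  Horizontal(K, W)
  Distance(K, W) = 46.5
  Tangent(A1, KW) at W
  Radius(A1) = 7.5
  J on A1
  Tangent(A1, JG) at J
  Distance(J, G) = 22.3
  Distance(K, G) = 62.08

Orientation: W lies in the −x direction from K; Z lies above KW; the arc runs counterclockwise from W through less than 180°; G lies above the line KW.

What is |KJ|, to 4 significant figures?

42.43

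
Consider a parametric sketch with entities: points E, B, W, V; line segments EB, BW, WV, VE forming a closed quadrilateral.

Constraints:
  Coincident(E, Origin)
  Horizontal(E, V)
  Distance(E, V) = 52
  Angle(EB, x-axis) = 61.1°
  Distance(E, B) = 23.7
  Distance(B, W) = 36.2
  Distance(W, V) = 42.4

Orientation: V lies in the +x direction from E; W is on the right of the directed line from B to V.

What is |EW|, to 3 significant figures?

19.9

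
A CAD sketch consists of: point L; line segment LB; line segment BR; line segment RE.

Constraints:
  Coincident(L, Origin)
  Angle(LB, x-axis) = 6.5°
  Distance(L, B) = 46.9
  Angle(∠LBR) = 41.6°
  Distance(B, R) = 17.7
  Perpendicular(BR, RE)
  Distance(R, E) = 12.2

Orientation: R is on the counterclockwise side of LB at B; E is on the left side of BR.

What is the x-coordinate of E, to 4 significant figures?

25.10

L is at the origin; LB runs at 6.5° with length 46.9, so B = 46.9·(cos 6.5°, sin 6.5°) = (46.60, 5.309). ∠LBR = 41.6°, so BR runs at 6.5° + (180° − 41.6°) = 144.9° from the x-axis; with |BR| = 17.7, R = B + 17.7·(cos 144.9°, sin 144.9°) = (32.12, 15.49). BR ⟂ RE; with |RE| = 12.2 on the left of BR, E = R + 12.2·(-0.5750, -0.8181) = (25.10, 5.505). So E.x = 25.10.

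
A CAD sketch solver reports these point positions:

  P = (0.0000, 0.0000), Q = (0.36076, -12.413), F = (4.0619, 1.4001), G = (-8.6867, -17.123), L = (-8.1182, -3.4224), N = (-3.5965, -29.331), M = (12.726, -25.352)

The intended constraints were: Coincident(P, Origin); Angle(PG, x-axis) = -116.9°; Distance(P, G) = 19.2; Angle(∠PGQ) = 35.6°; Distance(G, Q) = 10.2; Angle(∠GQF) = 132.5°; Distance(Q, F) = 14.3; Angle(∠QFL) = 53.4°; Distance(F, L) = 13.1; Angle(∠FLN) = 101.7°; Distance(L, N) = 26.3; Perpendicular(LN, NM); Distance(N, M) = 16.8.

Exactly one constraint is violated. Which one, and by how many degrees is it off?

Perpendicular(LN, NM) — off by 3.80°.

P = (0.00, 0.00) ✓; PG at -116.9° ✓; |PG| = 19.20 ✓; ∠PGQ = 35.60° ✓; |GQ| = 10.20 ✓; ∠GQF = 132.5° ✓; |QF| = 14.30 ✓; ∠QFL = 53.40° ✓; |FL| = 13.10 ✓; ∠FLN = 101.7° ✓; |LN| = 26.30 ✓; ∠(LN, NM) = 93.80° ✗; |NM| = 16.80 ✓.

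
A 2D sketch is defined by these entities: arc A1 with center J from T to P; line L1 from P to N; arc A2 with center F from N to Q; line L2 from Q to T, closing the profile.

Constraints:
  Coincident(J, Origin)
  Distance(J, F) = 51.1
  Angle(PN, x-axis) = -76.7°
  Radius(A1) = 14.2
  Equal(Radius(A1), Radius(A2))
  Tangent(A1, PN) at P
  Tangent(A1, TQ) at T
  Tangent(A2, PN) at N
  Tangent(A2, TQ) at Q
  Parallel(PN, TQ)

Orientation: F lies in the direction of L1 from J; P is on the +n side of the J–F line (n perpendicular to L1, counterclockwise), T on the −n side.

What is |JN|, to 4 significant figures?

53.04

The slot axis is L1's direction at -76.7°, so u = (cos -76.7°, sin -76.7°) = (0.2300, -0.9732) and n = (−sin -76.7°, cos -76.7°) = (0.9732, 0.2300). J is at the origin and F lies 51.1 along u from J, so F = 51.1·u = (11.76, -49.73). Tangency of A1 to both parallel lines with radius 14.2 puts P and T at J ± 14.2·n: P = (13.82, 3.267), T = (-13.82, -3.267). Equal radii place N and Q the same way about F: N = F + 14.2·n = (25.57, -46.46), Q = F − 14.2·n = (-2.064, -53.00). Then |JN| = |N − J| = 53.04.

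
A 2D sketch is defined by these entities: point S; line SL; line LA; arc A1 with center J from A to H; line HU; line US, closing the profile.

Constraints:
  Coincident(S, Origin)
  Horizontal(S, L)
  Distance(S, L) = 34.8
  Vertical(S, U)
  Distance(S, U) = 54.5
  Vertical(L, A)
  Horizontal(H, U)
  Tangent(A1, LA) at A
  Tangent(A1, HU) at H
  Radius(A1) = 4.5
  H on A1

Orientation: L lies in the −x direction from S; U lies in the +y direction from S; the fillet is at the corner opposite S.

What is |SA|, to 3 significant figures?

60.9

S is at the origin; S and L share the same y with |SL| = 34.8 and L on the −x side, so L = (-34.8, 0.00). SU is vertical with |SU| = 54.5 and U on the +y side, so U = (0.00, 54.5). The virtual corner opposite S is at (-34.8, 54.5). The tangent condition forces JA to be normal to LA and the tangent condition forces JH to be normal to HU, with radius 4.5, so the center J sits 4.5 in from both sides at J = (-30.3, 50.0). That places the tangent points at A = (-34.8, 50.0) on LA and H = (-30.3, 54.5) on HU. Then |SA| = |A − S| = 60.9.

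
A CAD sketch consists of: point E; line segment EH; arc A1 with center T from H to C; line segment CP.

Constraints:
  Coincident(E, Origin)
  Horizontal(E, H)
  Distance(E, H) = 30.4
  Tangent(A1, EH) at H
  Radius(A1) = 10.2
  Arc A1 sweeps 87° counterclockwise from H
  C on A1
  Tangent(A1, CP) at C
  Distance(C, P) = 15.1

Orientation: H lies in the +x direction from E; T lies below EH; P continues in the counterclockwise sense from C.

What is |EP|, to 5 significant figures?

31.458

E is at the origin; EH is horizontal with |EH| = 30.4 and H on the +x side, so H = (30.400, 0.0000). The tangent condition forces TH to be normal to EH, so T = H + (0, -10.2) = (30.400, -10.200). On A1, H sits at bearing 90° from T; an 87° counterclockwise sweep puts C at bearing 177°, so C = T + 10.2·(cos 177°, sin 177°) = (20.214, -9.6662). Since A1 is tangent to CP there, TC ⟂ CP, so CP runs along (−sin 177°, cos 177°); with |CP| = 15.1, P = (19.424, -24.745). Then |EP| = |P − E| = 31.458.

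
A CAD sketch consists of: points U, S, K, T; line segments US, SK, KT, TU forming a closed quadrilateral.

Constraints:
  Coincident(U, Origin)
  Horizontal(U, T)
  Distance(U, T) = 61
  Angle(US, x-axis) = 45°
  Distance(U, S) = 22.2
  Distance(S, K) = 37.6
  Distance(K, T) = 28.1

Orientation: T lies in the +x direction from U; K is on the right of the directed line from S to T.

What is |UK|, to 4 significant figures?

40.23

Checks: |SK| = 37.60 ✓; |KT| = 28.10 ✓.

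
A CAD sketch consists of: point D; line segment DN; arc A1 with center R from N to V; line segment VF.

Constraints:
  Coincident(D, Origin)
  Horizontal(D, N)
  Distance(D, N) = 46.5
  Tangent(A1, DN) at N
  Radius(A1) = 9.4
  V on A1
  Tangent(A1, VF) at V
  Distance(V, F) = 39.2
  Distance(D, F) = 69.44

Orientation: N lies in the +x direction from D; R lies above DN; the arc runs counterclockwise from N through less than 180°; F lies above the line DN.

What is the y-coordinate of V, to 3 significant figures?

11.1

Checks: |RV| = 9.400 ✓; ∠(RV, VF) = 90.00° ✓; |VF| = 39.20 ✓; |DF| = 69.44 ✓.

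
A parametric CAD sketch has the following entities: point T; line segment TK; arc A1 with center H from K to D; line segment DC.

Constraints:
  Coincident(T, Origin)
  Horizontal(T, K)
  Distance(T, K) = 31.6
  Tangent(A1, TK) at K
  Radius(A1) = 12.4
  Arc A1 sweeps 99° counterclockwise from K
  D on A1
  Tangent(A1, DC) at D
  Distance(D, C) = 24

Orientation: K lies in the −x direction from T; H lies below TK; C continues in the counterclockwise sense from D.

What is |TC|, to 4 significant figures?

55.27

T is at the origin; T and K share the same y with |TK| = 31.6 and K on the −x side, so K = (-31.60, 0.000). Tangency of A1 to TK means the radius HK is perpendicular to TK, so H = K + (0, -12.4) = (-31.60, -12.40). On A1, K sits at bearing 90° from H; a 99° counterclockwise sweep puts D at bearing 189°, so D = H + 12.4·(cos 189°, sin 189°) = (-43.85, -14.34). A1 meets DC tangentially, so HD is at right angles to DC, so DC runs along (−sin 189°, cos 189°); with |DC| = 24.0, C = (-40.09, -38.04). Then |TC| = |C − T| = 55.27.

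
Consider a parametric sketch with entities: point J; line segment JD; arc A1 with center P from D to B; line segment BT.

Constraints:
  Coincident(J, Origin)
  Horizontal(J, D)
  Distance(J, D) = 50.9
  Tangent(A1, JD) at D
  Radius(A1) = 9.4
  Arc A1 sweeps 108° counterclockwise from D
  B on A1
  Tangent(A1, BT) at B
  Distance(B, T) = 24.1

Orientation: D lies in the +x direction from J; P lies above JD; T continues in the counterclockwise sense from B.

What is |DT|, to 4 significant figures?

35.26

J is at the origin; JD is horizontal with |JD| = 50.9 and D on the +x side, so D = (50.90, 0.000). Since A1 is tangent to JD there, PD ⟂ JD, so P = D + (0, 9.4) = (50.90, 9.400). On A1, D sits at bearing -90° from P; a 108° counterclockwise sweep puts B at bearing 18°, so B = P + 9.4·(cos 18°, sin 18°) = (59.84, 12.30). Tangency of A1 to BT means the radius PB is perpendicular to BT, so BT runs along (−sin 18°, cos 18°); with |BT| = 24.1, T = (52.39, 35.23). Then |DT| = |T − D| = 35.26.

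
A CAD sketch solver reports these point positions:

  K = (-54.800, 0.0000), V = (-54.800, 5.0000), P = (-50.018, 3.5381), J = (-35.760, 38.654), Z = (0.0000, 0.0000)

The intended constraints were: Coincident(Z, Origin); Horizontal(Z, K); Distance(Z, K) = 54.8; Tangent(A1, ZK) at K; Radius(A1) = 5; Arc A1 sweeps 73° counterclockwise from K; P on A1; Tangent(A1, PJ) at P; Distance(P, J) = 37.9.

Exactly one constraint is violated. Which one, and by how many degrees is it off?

Tangent(A1, PJ) at P — off by 5.10°.

Z = (0.00, 0.00) ✓; Z.y = 0.00, K.y = 0.00 ✓; |ZK| = 54.80 ✓; ∠(VK, KZ) = 90.00° ✓; |VK| = 5.000 ✓; bearing(V→P) − bearing(V→K) = 73.00° ✓; |VP| = 5.000 ✓; ∠(VP, PJ) = 95.10° ✗; |PJ| = 37.90 ✓.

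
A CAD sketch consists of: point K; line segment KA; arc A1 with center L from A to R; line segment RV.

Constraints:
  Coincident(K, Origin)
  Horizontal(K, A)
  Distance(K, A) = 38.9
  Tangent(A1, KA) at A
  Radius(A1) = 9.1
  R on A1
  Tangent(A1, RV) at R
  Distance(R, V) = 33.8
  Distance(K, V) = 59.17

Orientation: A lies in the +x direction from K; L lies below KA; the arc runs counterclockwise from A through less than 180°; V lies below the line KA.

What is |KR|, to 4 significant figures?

32.31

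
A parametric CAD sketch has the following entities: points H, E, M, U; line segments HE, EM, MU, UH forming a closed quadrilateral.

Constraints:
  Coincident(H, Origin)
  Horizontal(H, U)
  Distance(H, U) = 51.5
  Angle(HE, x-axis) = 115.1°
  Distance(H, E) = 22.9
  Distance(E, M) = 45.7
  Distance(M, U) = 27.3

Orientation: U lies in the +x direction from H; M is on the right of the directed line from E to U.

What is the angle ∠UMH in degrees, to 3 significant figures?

144°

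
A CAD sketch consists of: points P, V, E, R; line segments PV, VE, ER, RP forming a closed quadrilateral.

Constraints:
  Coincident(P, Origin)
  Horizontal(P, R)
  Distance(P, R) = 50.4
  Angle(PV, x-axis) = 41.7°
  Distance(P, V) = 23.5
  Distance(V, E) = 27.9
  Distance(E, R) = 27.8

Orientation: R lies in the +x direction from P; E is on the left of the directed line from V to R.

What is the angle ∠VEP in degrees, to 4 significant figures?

8.246°

P is at the origin; PR is horizontal with |PR| = 50.4 and R in +x, so R = (50.4, 0). PV runs at 41.7° with |PV| = 23.5, so V = (17.55, 15.63). E is determined by |VE| = 27.9 and |ER| = 27.8 together: it lies at the intersection of circle(V, 27.9) and circle(R, 27.8). With |VR| = 36.38, the foot of the radical line on VR is 18.27 from V and the perpendicular offset is √(27.9² − 18.27²) = 21.09. Taking the left-of-VR solution: E = (43.10, 26.83).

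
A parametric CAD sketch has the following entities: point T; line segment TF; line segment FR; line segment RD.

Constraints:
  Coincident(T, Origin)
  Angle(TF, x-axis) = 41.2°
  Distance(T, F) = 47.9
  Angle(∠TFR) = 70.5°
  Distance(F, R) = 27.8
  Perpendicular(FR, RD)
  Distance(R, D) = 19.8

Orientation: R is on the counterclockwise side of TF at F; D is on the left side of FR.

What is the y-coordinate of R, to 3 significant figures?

45.2

T is at the origin; TF runs at 41.2° with length 47.9, so F = 47.9·(cos 41.2°, sin 41.2°) = (36.0, 31.6). ∠TFR = 70.5°, so FR runs at 41.2° + (180° − 70.5°) = 151° from the x-axis; with |FR| = 27.8, R = F + 27.8·(cos 151°, sin 151°) = (11.8, 45.2). So R.y = 45.2.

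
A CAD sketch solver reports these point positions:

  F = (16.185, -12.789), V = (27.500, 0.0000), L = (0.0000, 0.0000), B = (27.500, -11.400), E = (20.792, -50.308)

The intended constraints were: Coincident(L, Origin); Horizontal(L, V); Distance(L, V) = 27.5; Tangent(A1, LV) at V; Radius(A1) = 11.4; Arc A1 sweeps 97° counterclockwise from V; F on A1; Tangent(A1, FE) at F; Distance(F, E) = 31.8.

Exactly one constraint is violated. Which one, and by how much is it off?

Distance(F, E) = 31.8 — off by 6.00.

L = (0.00, 0.00) ✓; L.y = 0.00, V.y = 0.00 ✓; |LV| = 27.50 ✓; ∠(BV, VL) = 90.00° ✓; |BV| = 11.40 ✓; bearing(B→F) − bearing(B→V) = 97.00° ✓; |BF| = 11.40 ✓; ∠(BF, FE) = 90.00° ✓; |FE| = 37.80 ✗.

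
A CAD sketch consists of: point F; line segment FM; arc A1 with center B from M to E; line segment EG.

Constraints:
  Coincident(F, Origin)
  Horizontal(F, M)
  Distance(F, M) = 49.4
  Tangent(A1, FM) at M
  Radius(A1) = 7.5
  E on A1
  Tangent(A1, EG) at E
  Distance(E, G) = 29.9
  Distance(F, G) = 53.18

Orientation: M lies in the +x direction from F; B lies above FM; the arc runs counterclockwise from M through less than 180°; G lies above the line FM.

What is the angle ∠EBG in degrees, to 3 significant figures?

75.9°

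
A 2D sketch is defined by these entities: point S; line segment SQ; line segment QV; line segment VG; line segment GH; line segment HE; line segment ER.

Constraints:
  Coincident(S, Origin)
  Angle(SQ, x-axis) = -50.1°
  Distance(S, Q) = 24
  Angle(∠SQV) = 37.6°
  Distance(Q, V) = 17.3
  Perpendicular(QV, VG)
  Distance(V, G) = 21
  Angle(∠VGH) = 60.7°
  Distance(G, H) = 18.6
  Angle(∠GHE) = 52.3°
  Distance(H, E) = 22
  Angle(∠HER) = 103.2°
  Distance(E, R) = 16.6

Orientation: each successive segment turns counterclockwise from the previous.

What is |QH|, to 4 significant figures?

11.95

S is at the origin; SQ runs at -50.1° with length 24.0, so Q = (15.39, -18.41). ∠SQV = 37.6° gives QV at 92.30° from the x-axis; with |QV| = 17.3, V = (14.70, -1.126). The perpendicularity gives VG at right angles to QV, so VG runs at -177.7°; with |VG| = 21.0, G = (-6.283, -1.969). ∠VGH = 60.7° gives GH at -58.40° from the x-axis; with |GH| = 18.6, H = (3.464, -17.81). Then |QH| = |H − Q| = 11.95.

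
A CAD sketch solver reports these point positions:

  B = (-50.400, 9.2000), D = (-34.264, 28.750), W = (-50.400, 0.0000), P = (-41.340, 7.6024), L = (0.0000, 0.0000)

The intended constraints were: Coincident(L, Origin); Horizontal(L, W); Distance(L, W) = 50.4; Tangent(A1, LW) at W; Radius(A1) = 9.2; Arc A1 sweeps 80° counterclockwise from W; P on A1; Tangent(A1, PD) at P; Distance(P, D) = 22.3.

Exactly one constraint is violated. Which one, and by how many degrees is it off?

Tangent(A1, PD) at P — off by 8.50°.

L = (0.00, 0.00) ✓; L.y = 0.00, W.y = 0.00 ✓; |LW| = 50.40 ✓; ∠(BW, WL) = 90.00° ✓; |BW| = 9.200 ✓; bearing(B→P) − bearing(B→W) = 80.00° ✓; |BP| = 9.200 ✓; ∠(BP, PD) = 98.50° ✗; |PD| = 22.30 ✓.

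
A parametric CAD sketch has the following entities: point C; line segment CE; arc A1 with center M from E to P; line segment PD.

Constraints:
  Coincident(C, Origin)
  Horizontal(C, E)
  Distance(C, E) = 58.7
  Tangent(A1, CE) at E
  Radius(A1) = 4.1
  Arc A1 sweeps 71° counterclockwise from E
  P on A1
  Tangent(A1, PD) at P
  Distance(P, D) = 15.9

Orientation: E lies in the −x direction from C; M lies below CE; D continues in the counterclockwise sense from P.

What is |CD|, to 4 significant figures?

70.05

C is at the origin; CE is horizontal with |CE| = 58.7 and E on the −x side, so E = (-58.70, 0.000). A1 meets CE tangentially, so ME is at right angles to CE, so M = E + (0, -4.1) = (-58.70, -4.100). On A1, E sits at bearing 90° from M; a 71° counterclockwise sweep puts P at bearing 161°, so P = M + 4.1·(cos 161°, sin 161°) = (-62.58, -2.765). Since A1 is tangent to PD there, MP ⟂ PD, so PD runs along (−sin 161°, cos 161°); with |PD| = 15.9, D = (-67.75, -17.80). Then |CD| = |D − C| = 70.05.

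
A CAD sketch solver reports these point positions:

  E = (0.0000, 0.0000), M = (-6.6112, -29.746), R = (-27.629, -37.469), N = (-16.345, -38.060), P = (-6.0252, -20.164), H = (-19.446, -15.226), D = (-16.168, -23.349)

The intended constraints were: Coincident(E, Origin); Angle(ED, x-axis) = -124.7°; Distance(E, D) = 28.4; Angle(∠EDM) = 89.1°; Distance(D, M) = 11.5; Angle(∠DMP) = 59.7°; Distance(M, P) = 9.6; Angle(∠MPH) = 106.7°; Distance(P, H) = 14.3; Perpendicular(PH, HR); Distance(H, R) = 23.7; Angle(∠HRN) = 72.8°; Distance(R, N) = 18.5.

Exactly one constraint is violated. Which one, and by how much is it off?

Distance(R, N) = 18.5 — off by 7.20.

E = (0.00, 0.00) ✓; ED at -124.7° ✓; |ED| = 28.40 ✓; ∠EDM = 89.10° ✓; |DM| = 11.50 ✓; ∠DMP = 59.70° ✓; |MP| = 9.600 ✓; ∠MPH = 106.7° ✓; |PH| = 14.30 ✓; ∠(PH, HR) = 90.00° ✓; |HR| = 23.70 ✓; ∠HRN = 72.80° ✓; |RN| = 11.30 ✗.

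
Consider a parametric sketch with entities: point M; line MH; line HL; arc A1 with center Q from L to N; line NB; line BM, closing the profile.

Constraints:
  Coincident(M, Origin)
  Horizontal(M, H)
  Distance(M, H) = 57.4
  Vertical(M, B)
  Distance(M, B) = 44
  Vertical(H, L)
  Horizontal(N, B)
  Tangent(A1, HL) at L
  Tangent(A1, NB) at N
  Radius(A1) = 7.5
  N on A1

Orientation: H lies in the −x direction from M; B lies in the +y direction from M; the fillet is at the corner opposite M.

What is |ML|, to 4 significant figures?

68.02

The virtual corner opposite M is at (-57.40, 44.00). A1 meets HL tangentially, so QL is at right angles to HL and the tangent condition forces QN to be normal to NB, with radius 7.5, so the center Q sits 7.5 in from both sides at Q = (-49.90, 36.50). That places the tangent points at L = (-57.40, 36.50) on HL and N = (-49.90, 44.00) on NB. Then |ML| = |L − M| = 68.02.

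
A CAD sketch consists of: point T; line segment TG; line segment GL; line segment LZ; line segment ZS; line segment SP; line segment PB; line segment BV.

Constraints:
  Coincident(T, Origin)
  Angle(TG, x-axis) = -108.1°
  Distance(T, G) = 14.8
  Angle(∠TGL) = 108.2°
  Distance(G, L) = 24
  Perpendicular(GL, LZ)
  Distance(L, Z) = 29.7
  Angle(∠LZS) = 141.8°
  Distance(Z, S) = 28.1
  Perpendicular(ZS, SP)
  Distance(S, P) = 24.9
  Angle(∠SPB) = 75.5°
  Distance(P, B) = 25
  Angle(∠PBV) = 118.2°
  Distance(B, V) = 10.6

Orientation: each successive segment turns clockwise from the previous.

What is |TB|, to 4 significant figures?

13.61

ZS is perpendicular to SP, so SP runs at -38.10°; with |SP| = 24.9, P = (8.284, 22.34). ∠SPB = 75.5° gives PB at -142.6° from the x-axis; with |PB| = 25.0, B = (-11.58, 7.155). Then |TB| = |B − T| = 13.61.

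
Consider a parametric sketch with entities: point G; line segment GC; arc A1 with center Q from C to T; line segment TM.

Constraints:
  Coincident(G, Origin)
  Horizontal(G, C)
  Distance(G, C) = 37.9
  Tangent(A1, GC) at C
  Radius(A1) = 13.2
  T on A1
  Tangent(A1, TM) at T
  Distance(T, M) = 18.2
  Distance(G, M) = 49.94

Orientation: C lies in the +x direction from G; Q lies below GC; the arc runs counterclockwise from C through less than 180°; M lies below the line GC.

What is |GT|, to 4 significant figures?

32.81

Checks: ∠(QC, CG) = 90.00° ✓; |QT| = 13.20 ✓; ∠(QT, TM) = 90.00° ✓; |TM| = 18.20 ✓; |GM| = 49.94 ✓.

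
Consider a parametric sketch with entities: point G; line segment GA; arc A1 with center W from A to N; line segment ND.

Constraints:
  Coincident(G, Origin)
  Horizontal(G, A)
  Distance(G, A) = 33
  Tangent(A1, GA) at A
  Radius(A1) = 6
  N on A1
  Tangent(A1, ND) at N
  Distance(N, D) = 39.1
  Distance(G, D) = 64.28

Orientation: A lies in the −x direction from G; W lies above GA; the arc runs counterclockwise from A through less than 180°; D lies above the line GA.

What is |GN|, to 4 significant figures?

29.33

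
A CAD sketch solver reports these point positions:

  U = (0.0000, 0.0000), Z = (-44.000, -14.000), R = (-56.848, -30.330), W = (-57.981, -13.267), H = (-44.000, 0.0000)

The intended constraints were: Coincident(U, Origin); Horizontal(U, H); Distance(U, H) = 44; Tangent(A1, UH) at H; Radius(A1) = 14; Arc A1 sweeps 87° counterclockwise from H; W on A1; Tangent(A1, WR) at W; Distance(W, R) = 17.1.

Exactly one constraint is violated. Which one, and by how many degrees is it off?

Tangent(A1, WR) at W — off by 6.80°.

U = (0.00, 0.00) ✓; U.y = 0.00, H.y = 0.00 ✓; |UH| = 44.00 ✓; ∠(ZH, HU) = 90.00° ✓; |ZH| = 14.00 ✓; bearing(Z→W) − bearing(Z→H) = 87.00° ✓; |ZW| = 14.00 ✓; ∠(ZW, WR) = 83.20° ✗; |WR| = 17.10 ✓.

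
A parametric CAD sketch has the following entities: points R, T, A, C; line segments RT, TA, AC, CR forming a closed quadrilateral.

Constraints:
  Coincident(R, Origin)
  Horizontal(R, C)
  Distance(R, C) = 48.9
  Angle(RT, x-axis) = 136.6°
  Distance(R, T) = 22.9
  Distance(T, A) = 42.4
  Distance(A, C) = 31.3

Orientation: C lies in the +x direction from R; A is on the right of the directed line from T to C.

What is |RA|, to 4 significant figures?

20.19

Checks: RT at 136.6° ✓; |TA| = 42.40 ✓; |AC| = 31.30 ✓.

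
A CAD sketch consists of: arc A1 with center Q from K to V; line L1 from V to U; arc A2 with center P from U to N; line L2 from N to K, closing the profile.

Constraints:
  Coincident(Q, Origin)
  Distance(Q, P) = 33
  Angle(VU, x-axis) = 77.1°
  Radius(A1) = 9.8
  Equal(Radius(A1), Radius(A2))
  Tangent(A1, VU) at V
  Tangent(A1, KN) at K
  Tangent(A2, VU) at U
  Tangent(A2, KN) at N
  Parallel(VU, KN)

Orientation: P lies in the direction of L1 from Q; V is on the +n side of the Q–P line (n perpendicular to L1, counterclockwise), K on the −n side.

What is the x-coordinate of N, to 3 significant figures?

16.9

The slot axis is L1's direction at 77.1°, so u = (cos 77.1°, sin 77.1°) = (0.223, 0.975) and n = (−sin 77.1°, cos 77.1°) = (-0.975, 0.223). Q is at the origin and P lies 33.0 along u from Q, so P = 33.0·u = (7.37, 32.2). Tangency of A1 to both parallel lines with radius 9.8 puts V and K at Q ± 9.8·n: V = (-9.55, 2.19), K = (9.55, -2.19). Equal radii place U and N the same way about P: U = P + 9.8·n = (-2.19, 34.4), N = P − 9.8·n = (16.9, 30.0). So N.x = 16.9.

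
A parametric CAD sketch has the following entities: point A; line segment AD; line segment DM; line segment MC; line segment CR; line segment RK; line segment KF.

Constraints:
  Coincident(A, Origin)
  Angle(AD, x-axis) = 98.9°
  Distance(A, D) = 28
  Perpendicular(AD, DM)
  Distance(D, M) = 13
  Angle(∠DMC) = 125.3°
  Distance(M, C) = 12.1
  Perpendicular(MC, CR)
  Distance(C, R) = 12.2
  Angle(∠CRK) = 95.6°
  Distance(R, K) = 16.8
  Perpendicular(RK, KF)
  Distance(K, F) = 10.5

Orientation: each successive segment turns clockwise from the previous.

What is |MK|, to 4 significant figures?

14.59

The perpendicularity gives CR at right angles to MC, so CR runs at -135.8°; with |CR| = 12.2, R = (8.201, 12.49). ∠CRK = 95.6° gives RK at 139.8° from the x-axis; with |RK| = 16.8, K = (-4.631, 23.34). Then |MK| = |K − M| = 14.59.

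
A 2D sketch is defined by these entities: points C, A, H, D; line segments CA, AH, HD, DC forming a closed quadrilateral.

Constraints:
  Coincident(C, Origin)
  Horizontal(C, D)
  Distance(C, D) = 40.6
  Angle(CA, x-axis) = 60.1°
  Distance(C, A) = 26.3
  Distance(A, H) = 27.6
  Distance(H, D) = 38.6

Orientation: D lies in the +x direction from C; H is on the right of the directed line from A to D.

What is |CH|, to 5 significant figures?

3.2538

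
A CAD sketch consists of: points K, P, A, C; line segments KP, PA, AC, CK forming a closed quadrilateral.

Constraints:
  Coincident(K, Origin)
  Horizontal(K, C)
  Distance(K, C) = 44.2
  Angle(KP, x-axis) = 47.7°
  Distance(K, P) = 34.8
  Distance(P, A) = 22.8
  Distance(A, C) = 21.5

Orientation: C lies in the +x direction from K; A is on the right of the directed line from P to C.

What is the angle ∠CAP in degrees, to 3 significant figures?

96.6°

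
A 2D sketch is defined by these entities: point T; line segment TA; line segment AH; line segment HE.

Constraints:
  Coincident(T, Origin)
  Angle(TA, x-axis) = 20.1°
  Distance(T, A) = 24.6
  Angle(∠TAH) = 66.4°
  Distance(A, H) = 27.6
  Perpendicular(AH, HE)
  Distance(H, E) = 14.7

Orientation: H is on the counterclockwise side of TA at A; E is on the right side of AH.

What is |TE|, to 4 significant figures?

41.26

T is at the origin; TA runs at 20.1° with length 24.6, so A = 24.6·(cos 20.1°, sin 20.1°) = (23.10, 8.454). ∠TAH = 66.4°, so AH runs at 20.1° + (180° − 66.4°) = 133.7° from the x-axis; with |AH| = 27.6, H = A + 27.6·(cos 133.7°, sin 133.7°) = (4.033, 28.41). AH is perpendicular to HE; with |HE| = 14.7 on the right of AH, E = H + 14.7·(0.7230, 0.6909) = (14.66, 38.56). Then |TE| = |E − T| = 41.26.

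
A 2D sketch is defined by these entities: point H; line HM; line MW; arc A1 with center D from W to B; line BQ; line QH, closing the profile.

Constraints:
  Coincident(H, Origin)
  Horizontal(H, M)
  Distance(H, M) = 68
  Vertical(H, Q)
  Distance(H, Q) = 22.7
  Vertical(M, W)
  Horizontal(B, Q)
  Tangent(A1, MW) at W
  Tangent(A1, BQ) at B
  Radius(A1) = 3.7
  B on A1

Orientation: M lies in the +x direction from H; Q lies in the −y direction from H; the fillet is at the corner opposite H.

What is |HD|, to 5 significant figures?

67.048

H is at the origin; H and M share the same y with |HM| = 68.0 and M on the +x side, so M = (68.000, 0.0000). HQ is vertical with |HQ| = 22.7 and Q on the −y side, so Q = (0.0000, -22.700). The virtual corner opposite H is at (68.000, -22.700). Since A1 is tangent to MW there, DW ⟂ MW and tangency of A1 to BQ means the radius DB is perpendicular to BQ, with radius 3.7, so the center D sits 3.7 in from both sides at D = (64.300, -19.000). Then |HD| = |D − H| = 67.048.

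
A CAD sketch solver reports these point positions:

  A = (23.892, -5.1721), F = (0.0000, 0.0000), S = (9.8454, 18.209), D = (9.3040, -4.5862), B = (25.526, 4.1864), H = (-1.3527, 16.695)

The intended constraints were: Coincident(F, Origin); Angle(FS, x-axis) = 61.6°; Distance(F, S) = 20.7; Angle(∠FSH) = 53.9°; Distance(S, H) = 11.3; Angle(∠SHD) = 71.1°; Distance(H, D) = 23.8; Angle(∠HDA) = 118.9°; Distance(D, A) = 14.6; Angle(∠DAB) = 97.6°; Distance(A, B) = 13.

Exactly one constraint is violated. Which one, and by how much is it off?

Distance(A, B) = 13 — off by 3.50.

F = (0.00, 0.00) ✓; FS at 61.60° ✓; |FS| = 20.70 ✓; ∠FSH = 53.90° ✓; |SH| = 11.30 ✓; ∠SHD = 71.10° ✓; |HD| = 23.80 ✓; ∠HDA = 118.9° ✓; |DA| = 14.60 ✓; ∠DAB = 97.60° ✓; |AB| = 9.500 ✗.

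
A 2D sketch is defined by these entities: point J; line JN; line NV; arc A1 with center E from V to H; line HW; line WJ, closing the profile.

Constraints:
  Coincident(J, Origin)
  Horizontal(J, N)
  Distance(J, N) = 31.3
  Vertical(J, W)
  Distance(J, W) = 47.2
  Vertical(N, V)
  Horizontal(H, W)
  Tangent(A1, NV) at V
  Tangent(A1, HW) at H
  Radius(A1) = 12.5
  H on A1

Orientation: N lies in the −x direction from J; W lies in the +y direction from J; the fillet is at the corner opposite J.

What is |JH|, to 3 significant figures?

50.8

J is at the origin; JN is horizontal with |JN| = 31.3 and N on the −x side, so N = (-31.3, 0.00). JW is vertical with |JW| = 47.2 and W on the +y side, so W = (0.00, 47.2). The virtual corner opposite J is at (-31.3, 47.2). The tangent condition forces EV to be normal to NV and since A1 is tangent to HW there, EH ⟂ HW, with radius 12.5, so the center E sits 12.5 in from both sides at E = (-18.8, 34.7). That places the tangent points at V = (-31.3, 34.7) on NV and H = (-18.8, 47.2) on HW. Then |JH| = |H − J| = 50.8.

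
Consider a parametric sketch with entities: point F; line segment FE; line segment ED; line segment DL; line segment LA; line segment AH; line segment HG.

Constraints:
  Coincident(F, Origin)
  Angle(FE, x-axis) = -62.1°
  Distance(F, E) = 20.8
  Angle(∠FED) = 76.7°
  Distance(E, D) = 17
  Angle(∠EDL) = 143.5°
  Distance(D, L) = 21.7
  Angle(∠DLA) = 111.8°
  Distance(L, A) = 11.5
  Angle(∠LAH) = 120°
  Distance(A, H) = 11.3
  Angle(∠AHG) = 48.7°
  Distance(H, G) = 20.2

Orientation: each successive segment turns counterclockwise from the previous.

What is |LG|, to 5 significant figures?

6.4057

F is at the origin; FE runs at -62.1° with length 20.8, so E = (9.7329, -18.382). ∠FED = 76.7° gives ED at 41.200° from the x-axis; with |ED| = 17.0, D = (22.524, -7.1846). ∠EDL = 143.5° gives DL at 77.700° from the x-axis; with |DL| = 21.7, L = (27.147, 14.017). ∠DLA = 111.8° gives LA at 145.90° from the x-axis; with |LA| = 11.5, A = (17.624, 20.465). ∠LAH = 120.0° gives AH at -154.10° from the x-axis; with |AH| = 11.3, H = (7.4591, 15.529). ∠AHG = 48.7° gives HG at -22.800° from the x-axis; with |HG| = 20.2, G = (26.081, 7.7010). Then |LG| = |G − L| = 6.4057.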